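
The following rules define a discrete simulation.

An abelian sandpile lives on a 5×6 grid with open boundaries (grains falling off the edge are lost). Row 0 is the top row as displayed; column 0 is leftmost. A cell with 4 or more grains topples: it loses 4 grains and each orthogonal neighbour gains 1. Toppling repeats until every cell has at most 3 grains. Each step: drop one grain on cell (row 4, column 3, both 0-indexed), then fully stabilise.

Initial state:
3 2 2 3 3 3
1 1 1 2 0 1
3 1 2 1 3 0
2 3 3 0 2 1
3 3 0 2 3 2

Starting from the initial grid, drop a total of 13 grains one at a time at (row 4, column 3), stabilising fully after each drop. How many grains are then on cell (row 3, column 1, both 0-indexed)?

[0] 3 2 2 3 3 3
1 1 1 2 0 1
3 1 2 1 3 0
2 3 3 0 2 1
3 3 0 2 3 2
[1] 3 2 2 3 3 3
1 1 1 2 0 1
3 1 2 1 3 0
2 3 3 0 2 1
3 3 0 3 3 2
[2] 3 2 2 3 3 3
1 1 1 2 0 1
3 1 2 1 3 0
2 3 3 1 3 1
3 3 1 1 0 3
[3] 3 2 2 3 3 3
1 1 1 2 0 1
3 1 2 1 3 0
2 3 3 1 3 1
3 3 1 2 0 3
[4] 3 2 2 3 3 3
1 1 1 2 0 1
3 1 2 1 3 0
2 3 3 1 3 1
3 3 1 3 0 3
[5] 3 2 2 3 3 3
1 1 1 2 0 1
3 1 2 1 3 0
2 3 3 2 3 1
3 3 2 0 1 3
[6] 3 2 2 3 3 3
1 1 1 2 0 1
3 1 2 1 3 0
2 3 3 2 3 1
3 3 2 1 1 3
[7] 3 2 2 3 3 3
1 1 1 2 0 1
3 1 2 1 3 0
2 3 3 2 3 1
3 3 2 2 1 3
[8] 3 2 2 3 3 3
1 1 1 2 0 1
3 1 2 1 3 0
2 3 3 2 3 1
3 3 2 3 1 3
[9] 3 2 2 3 3 3
1 1 1 2 0 1
3 1 2 1 3 0
2 3 3 3 3 1
3 3 3 0 2 3
[10] 3 2 2 3 3 3
1 1 1 2 0 1
3 1 2 1 3 0
2 3 3 3 3 1
3 3 3 1 2 3
[11] 3 2 2 3 3 3
1 1 1 2 0 1
3 1 2 1 3 0
2 3 3 3 3 1
3 3 3 2 2 3
[12] 3 2 2 3 3 3
1 1 1 2 0 1
3 1 2 1 3 0
2 3 3 3 3 1
3 3 3 3 2 3
[13] 3 2 2 3 3 3
2 1 1 2 1 1
0 3 3 3 0 1
1 2 2 2 2 3
1 2 2 3 1 0

2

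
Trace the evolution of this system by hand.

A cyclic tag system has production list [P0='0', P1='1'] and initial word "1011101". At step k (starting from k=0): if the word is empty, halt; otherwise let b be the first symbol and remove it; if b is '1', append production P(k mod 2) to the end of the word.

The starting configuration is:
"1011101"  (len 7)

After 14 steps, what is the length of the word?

0

step 0: "1011101"  (len 7)
step 1: "0111010"  (len 7)
step 2: "111010"  (len 6)
step 3: "110100"  (len 6)
step 4: "101001"  (len 6)
step 5: "010010"  (len 6)
step 6: "10010"  (len 5)
step 7: "00100"  (len 5)
step 8: "0100"  (len 4)
step 9: "100"  (len 3)
step 10: "001"  (len 3)
step 11: "01"  (len 2)
step 12: "1"  (len 1)
step 13: "0"  (len 1)
step 14: (halted — word empty)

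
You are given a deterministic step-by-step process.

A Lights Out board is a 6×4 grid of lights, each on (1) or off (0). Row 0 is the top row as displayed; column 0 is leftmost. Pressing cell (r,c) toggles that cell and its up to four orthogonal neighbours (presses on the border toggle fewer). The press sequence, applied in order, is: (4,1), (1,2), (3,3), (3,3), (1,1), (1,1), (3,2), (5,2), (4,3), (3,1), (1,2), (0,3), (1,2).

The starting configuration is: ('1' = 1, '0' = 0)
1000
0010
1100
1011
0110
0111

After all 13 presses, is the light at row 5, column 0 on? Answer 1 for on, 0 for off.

step 0: 1000
0010
1100
1011
0110
0111
step 1: 1000
0010
1100
1111
1000
0011
step 2: 1010
0101
1110
1111
1000
0011
step 3: 1010
0101
1111
1100
1001
0011
step 4: 1010
0101
1110
1111
1000
0011
step 5: 1110
1011
1010
1111
1000
0011
step 6: 1010
0101
1110
1111
1000
0011
step 7: 1010
0101
1100
1000
1010
0011
step 8: 1010
0101
1100
1000
1000
0100
step 9: 1010
0101
1100
1001
1011
0101
step 10: 1010
0101
1000
0111
1111
0101
step 11: 1000
0010
1010
0111
1111
0101
step 12: 1011
0011
1010
0111
1111
0101
step 13: 1001
0100
1000
0111
1111
0101

0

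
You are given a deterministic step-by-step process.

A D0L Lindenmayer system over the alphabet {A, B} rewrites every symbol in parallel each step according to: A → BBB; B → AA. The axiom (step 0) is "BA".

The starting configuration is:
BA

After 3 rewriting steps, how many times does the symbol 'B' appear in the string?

18

0) BA
1) AABBB
2) BBBBBBAAAAAA
3) AAAAAAAAAAAABBBBBBBBBBBBBBBBBB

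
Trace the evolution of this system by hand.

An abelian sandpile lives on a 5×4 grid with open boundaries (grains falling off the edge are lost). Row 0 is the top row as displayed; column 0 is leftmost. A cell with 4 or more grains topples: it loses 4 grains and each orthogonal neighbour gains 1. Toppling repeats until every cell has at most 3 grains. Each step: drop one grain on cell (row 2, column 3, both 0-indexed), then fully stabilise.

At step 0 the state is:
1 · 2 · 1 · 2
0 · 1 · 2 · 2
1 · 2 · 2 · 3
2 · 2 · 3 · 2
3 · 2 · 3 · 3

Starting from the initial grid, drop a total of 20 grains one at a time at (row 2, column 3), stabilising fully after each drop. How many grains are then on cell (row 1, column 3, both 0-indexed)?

0) 1 · 2 · 1 · 2
0 · 1 · 2 · 2
1 · 2 · 2 · 3
2 · 2 · 3 · 2
3 · 2 · 3 · 3
1) 1 · 2 · 1 · 2
0 · 1 · 2 · 3
1 · 2 · 3 · 0
2 · 2 · 3 · 3
3 · 2 · 3 · 3
2) 1 · 2 · 1 · 2
0 · 1 · 2 · 3
1 · 2 · 3 · 1
2 · 2 · 3 · 3
3 · 2 · 3 · 3
3) 1 · 2 · 1 · 2
0 · 1 · 2 · 3
1 · 2 · 3 · 2
2 · 2 · 3 · 3
3 · 2 · 3 · 3
4) 1 · 2 · 1 · 2
0 · 1 · 2 · 3
1 · 2 · 3 · 3
2 · 2 · 3 · 3
3 · 2 · 3 · 3
5) 1 · 2 · 2 · 3
0 · 2 · 0 · 1
1 · 3 · 2 · 3
2 · 3 · 2 · 2
3 · 3 · 1 · 1
6) 1 · 2 · 2 · 3
0 · 2 · 0 · 2
1 · 3 · 3 · 0
2 · 3 · 2 · 3
3 · 3 · 1 · 1
7) 1 · 2 · 2 · 3
0 · 2 · 0 · 2
1 · 3 · 3 · 1
2 · 3 · 2 · 3
3 · 3 · 1 · 1
8) 1 · 2 · 2 · 3
0 · 2 · 0 · 2
1 · 3 · 3 · 2
2 · 3 · 2 · 3
3 · 3 · 1 · 1
9) 1 · 2 · 2 · 3
0 · 2 · 0 · 2
1 · 3 · 3 · 3
2 · 3 · 2 · 3
3 · 3 · 1 · 1
10) 1 · 2 · 2 · 3
0 · 3 · 1 · 3
3 · 1 · 2 · 2
0 · 3 · 1 · 1
1 · 1 · 3 · 2
11) 1 · 2 · 2 · 3
0 · 3 · 1 · 3
3 · 1 · 2 · 3
0 · 3 · 1 · 1
1 · 1 · 3 · 2
12) 1 · 2 · 3 · 0
0 · 3 · 2 · 1
3 · 1 · 3 · 1
0 · 3 · 1 · 2
1 · 1 · 3 · 2
13) 1 · 2 · 3 · 0
0 · 3 · 2 · 1
3 · 1 · 3 · 2
0 · 3 · 1 · 2
1 · 1 · 3 · 2
14) 1 · 2 · 3 · 0
0 · 3 · 2 · 1
3 · 1 · 3 · 3
0 · 3 · 1 · 2
1 · 1 · 3 · 2
15) 1 · 2 · 3 · 0
0 · 3 · 3 · 2
3 · 2 · 0 · 1
0 · 3 · 2 · 3
1 · 1 · 3 · 2
16) 1 · 2 · 3 · 0
0 · 3 · 3 · 2
3 · 2 · 0 · 2
0 · 3 · 2 · 3
1 · 1 · 3 · 2
17) 1 · 2 · 3 · 0
0 · 3 · 3 · 2
3 · 2 · 0 · 3
0 · 3 · 2 · 3
1 · 1 · 3 · 2
18) 1 · 2 · 3 · 0
0 · 3 · 3 · 3
3 · 2 · 1 · 1
0 · 3 · 3 · 0
1 · 1 · 3 · 3
19) 1 · 2 · 3 · 0
0 · 3 · 3 · 3
3 · 2 · 1 · 2
0 · 3 · 3 · 0
1 · 1 · 3 · 3
20) 1 · 2 · 3 · 0
0 · 3 · 3 · 3
3 · 2 · 1 · 3
0 · 3 · 3 · 0
1 · 1 · 3 · 3

3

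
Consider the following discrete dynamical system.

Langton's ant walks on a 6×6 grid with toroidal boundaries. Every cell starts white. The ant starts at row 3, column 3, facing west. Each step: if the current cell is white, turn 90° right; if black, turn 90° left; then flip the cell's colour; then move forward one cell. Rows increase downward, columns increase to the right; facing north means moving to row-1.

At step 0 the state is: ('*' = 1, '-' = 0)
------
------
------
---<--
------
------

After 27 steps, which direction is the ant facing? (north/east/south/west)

south

step 0: ------
------
------
---<--
------
------
step 1: ------
------
---^--
---*--
------
------
step 2: ------
------
---*>-
---*--
------
------
step 3: ------
------
---**-
---*v-
------
------
step 4: ------
------
---**-
---<*-
------
------
step 5: ------
------
---**-
----*-
---v--
------
step 6: ------
------
---**-
----*-
--<*--
------
step 7: ------
------
---**-
--^-*-
--**--
------
step 8: ------
------
---**-
--*>*-
--**--
------
step 9: ------
------
---**-
--***-
--*v--
------
step 10: ------
------
---**-
--***-
--*->-
------
step 11: ------
------
---**-
--***-
--*-*-
----v-
step 12: ------
------
---**-
--***-
--*-*-
---<*-
step 13: ------
------
---**-
--***-
--*^*-
---**-
step 14: ------
------
---**-
--***-
--**>-
---**-
step 15: ------
------
---**-
--**^-
--**--
---**-
step 16: ------
------
---**-
--*<--
--**--
---**-
step 17: ------
------
---**-
--*---
--*v--
---**-
step 18: ------
------
---**-
--*---
--*->-
---**-
step 19: ------
------
---**-
--*---
--*-*-
---*v-
step 20: ------
------
---**-
--*---
--*-*-
---*->
step 21: -----v
------
---**-
--*---
--*-*-
---*-*
step 22: ----<*
------
---**-
--*---
--*-*-
---*-*
step 23: ----**
------
---**-
--*---
--*-*-
---*^*
step 24: ----**
------
---**-
--*---
--*-*-
---**>
step 25: ----**
------
---**-
--*---
--*-*^
---**-
step 26: ----**
------
---**-
--*---
>-*-**
---**-
step 27: ----**
------
---**-
--*---
*-*-**
v--**-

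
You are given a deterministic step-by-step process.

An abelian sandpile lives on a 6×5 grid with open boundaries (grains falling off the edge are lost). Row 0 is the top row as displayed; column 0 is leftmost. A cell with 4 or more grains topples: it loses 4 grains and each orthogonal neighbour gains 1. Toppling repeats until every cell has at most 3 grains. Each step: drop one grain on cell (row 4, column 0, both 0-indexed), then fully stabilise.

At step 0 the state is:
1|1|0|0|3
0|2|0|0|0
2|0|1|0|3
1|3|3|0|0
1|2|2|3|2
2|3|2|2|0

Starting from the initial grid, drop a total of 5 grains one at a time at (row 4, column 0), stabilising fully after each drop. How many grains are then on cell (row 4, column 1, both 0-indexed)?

[0] 1|1|0|0|3
0|2|0|0|0
2|0|1|0|3
1|3|3|0|0
1|2|2|3|2
2|3|2|2|0
[1] 1|1|0|0|3
0|2|0|0|0
2|0|1|0|3
1|3|3|0|0
2|2|2|3|2
2|3|2|2|0
[2] 1|1|0|0|3
0|2|0|0|0
2|0|1|0|3
1|3|3|0|0
3|2|2|3|2
2|3|2|2|0
[3] 1|1|0|0|3
0|2|0|0|0
2|0|1|0|3
2|3|3|0|0
0|3|2|3|2
3|3|2|2|0
[4] 1|1|0|0|3
0|2|0|0|0
2|0|1|0|3
2|3|3|0|0
1|3|2|3|2
3|3|2|2|0
[5] 1|1|0|0|3
0|2|0|0|0
2|0|1|0|3
2|3|3|0|0
2|3|2|3|2
3|3|2|2|0

3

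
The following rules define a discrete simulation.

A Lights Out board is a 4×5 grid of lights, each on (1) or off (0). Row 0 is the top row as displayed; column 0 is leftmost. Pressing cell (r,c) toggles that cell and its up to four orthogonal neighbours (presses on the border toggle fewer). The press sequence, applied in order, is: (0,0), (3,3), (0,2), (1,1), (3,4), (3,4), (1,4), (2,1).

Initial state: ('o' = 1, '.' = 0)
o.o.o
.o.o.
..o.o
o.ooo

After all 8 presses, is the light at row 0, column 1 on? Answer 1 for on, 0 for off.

1

gen 0: o.o.o
.o.o.
..o.o
o.ooo
gen 1: .oo.o
oo.o.
..o.o
o.ooo
gen 2: .oo.o
oo.o.
..ooo
o....
gen 3: ...oo
oooo.
..ooo
o....
gen 4: .o.oo
...o.
.oooo
o....
gen 5: .o.oo
...o.
.ooo.
o..oo
gen 6: .o.oo
...o.
.oooo
o....
gen 7: .o.o.
....o
.ooo.
o....
gen 8: .o.o.
.o..o
o..o.
oo...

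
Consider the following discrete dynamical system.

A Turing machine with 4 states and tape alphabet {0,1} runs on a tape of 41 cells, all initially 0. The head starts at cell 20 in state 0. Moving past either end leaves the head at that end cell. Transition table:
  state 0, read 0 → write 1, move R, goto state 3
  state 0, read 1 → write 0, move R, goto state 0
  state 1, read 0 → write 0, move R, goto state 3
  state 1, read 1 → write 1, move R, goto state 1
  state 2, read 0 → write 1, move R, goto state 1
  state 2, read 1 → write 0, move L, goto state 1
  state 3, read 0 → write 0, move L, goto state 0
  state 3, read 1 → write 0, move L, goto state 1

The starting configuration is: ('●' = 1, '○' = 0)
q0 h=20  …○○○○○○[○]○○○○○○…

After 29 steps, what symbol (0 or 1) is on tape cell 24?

0) q0 h=20  …○○○○○○[○]○○○○○○…
1) q3 h=21  …○○○○○●[○]○○○○○○…
2) q0 h=20  …○○○○○○[●]○○○○○○…
3) q0 h=21  …○○○○○○[○]○○○○○○…
4) q3 h=22  …○○○○○●[○]○○○○○○…
5) q0 h=21  …○○○○○○[●]○○○○○○…
6) q0 h=22  …○○○○○○[○]○○○○○○…
7) q3 h=23  …○○○○○●[○]○○○○○○…
8) q0 h=22  …○○○○○○[●]○○○○○○…
9) q0 h=23  …○○○○○○[○]○○○○○○…
10) q3 h=24  …○○○○○●[○]○○○○○○…
11) q0 h=23  …○○○○○○[●]○○○○○○…
12) q0 h=24  …○○○○○○[○]○○○○○○…
13) q3 h=25  …○○○○○●[○]○○○○○○…
14) q0 h=24  …○○○○○○[●]○○○○○○…
15) q0 h=25  …○○○○○○[○]○○○○○○…
16) q3 h=26  …○○○○○●[○]○○○○○○…
17) q0 h=25  …○○○○○○[●]○○○○○○…
18) q0 h=26  …○○○○○○[○]○○○○○○…
19) q3 h=27  …○○○○○●[○]○○○○○○…
20) q0 h=26  …○○○○○○[●]○○○○○○…
21) q0 h=27  …○○○○○○[○]○○○○○○…
22) q3 h=28  …○○○○○●[○]○○○○○○…
23) q0 h=27  …○○○○○○[●]○○○○○○…
24) q0 h=28  …○○○○○○[○]○○○○○○…
25) q3 h=29  …○○○○○●[○]○○○○○○…
26) q0 h=28  …○○○○○○[●]○○○○○○…
27) q0 h=29  …○○○○○○[○]○○○○○○…
28) q3 h=30  …○○○○○●[○]○○○○○○…
29) q0 h=29  …○○○○○○[●]○○○○○○…

0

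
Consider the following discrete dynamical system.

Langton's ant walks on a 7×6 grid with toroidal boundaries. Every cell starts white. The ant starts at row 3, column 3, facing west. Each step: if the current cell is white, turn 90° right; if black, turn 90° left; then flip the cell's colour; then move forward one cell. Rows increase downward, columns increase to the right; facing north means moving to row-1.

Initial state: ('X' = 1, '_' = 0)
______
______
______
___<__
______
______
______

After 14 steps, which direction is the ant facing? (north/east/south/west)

0) ______
______
______
___<__
______
______
______
1) ______
______
___^__
___X__
______
______
______
2) ______
______
___X>_
___X__
______
______
______
3) ______
______
___XX_
___Xv_
______
______
______
4) ______
______
___XX_
___<X_
______
______
______
5) ______
______
___XX_
____X_
___v__
______
______
6) ______
______
___XX_
____X_
__<X__
______
______
7) ______
______
___XX_
__^_X_
__XX__
______
______
8) ______
______
___XX_
__X>X_
__XX__
______
______
9) ______
______
___XX_
__XXX_
__Xv__
______
______
10) ______
______
___XX_
__XXX_
__X_>_
______
______
11) ______
______
___XX_
__XXX_
__X_X_
____v_
______
12) ______
______
___XX_
__XXX_
__X_X_
___<X_
______
13) ______
______
___XX_
__XXX_
__X^X_
___XX_
______
14) ______
______
___XX_
__XXX_
__XX>_
___XX_
______

east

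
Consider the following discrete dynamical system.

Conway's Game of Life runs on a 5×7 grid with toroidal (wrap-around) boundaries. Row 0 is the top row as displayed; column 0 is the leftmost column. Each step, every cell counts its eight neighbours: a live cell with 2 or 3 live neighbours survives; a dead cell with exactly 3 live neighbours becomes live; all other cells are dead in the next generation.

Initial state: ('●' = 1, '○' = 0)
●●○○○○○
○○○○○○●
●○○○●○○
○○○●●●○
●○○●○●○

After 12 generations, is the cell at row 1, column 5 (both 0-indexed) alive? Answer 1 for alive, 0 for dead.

gen 0: ●●○○○○○
○○○○○○●
●○○○●○○
○○○●●●○
●○○●○●○
gen 1: ●●○○○○○
○●○○○○●
○○○●●○●
○○○●○●○
●●●●○●○
gen 2: ○○○○○○○
○●●○○●●
●○●●●○●
●●○○○●○
●○○●○○○
gen 3: ●●●○○○●
○●●○●●●
○○○●●○○
○○○○○●○
●●○○○○●
gen 4: ○○○●○○○
○○○○●○●
○○●●○○●
●○○○●●●
○○●○○●○
gen 5: ○○○●●●○
○○●○●●○
○○○●○○○
●●●○●○○
○○○●○●○
gen 6: ○○●○○○●
○○●○○●○
○○○○○●○
○●●○●○○
○●○○○●●
gen 7: ●●●○○○●
○○○○○●●
○●●●●●○
●●●○●○●
○●○●○●●
gen 8: ○●●○●○○
○○○○○○○
○○○○○○○
○○○○○○○
○○○●●○○
gen 9: ○○●○●○○
○○○○○○○
○○○○○○○
○○○○○○○
○○●●●○○
gen 10: ○○●○●○○
○○○○○○○
○○○○○○○
○○○●○○○
○○●○●○○
gen 11: ○○○○○○○
○○○○○○○
○○○○○○○
○○○●○○○
○○●○●○○
gen 12: ○○○○○○○
○○○○○○○
○○○○○○○
○○○●○○○
○○○●○○○

0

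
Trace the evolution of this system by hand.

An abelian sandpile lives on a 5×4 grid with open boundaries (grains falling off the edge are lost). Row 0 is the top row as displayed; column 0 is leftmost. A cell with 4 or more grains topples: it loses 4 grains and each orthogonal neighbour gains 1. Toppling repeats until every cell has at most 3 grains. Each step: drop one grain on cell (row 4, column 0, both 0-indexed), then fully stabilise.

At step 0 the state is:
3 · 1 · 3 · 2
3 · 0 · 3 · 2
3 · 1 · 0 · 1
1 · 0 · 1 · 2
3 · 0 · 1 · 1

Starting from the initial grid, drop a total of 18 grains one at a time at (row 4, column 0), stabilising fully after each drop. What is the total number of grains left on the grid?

k=0  3 · 1 · 3 · 2
3 · 0 · 3 · 2
3 · 1 · 0 · 1
1 · 0 · 1 · 2
3 · 0 · 1 · 1
k=1  3 · 1 · 3 · 2
3 · 0 · 3 · 2
3 · 1 · 0 · 1
2 · 0 · 1 · 2
0 · 1 · 1 · 1
k=2  3 · 1 · 3 · 2
3 · 0 · 3 · 2
3 · 1 · 0 · 1
2 · 0 · 1 · 2
1 · 1 · 1 · 1
k=3  3 · 1 · 3 · 2
3 · 0 · 3 · 2
3 · 1 · 0 · 1
2 · 0 · 1 · 2
2 · 1 · 1 · 1
k=4  3 · 1 · 3 · 2
3 · 0 · 3 · 2
3 · 1 · 0 · 1
2 · 0 · 1 · 2
3 · 1 · 1 · 1
k=5  3 · 1 · 3 · 2
3 · 0 · 3 · 2
3 · 1 · 0 · 1
3 · 0 · 1 · 2
0 · 2 · 1 · 1
k=6  3 · 1 · 3 · 2
3 · 0 · 3 · 2
3 · 1 · 0 · 1
3 · 0 · 1 · 2
1 · 2 · 1 · 1
k=7  3 · 1 · 3 · 2
3 · 0 · 3 · 2
3 · 1 · 0 · 1
3 · 0 · 1 · 2
2 · 2 · 1 · 1
k=8  3 · 1 · 3 · 2
3 · 0 · 3 · 2
3 · 1 · 0 · 1
3 · 0 · 1 · 2
3 · 2 · 1 · 1
k=9  0 · 2 · 3 · 2
1 · 1 · 3 · 2
1 · 2 · 0 · 1
1 · 1 · 1 · 2
1 · 3 · 1 · 1
k=10  0 · 2 · 3 · 2
1 · 1 · 3 · 2
1 · 2 · 0 · 1
1 · 1 · 1 · 2
2 · 3 · 1 · 1
k=11  0 · 2 · 3 · 2
1 · 1 · 3 · 2
1 · 2 · 0 · 1
1 · 1 · 1 · 2
3 · 3 · 1 · 1
k=12  0 · 2 · 3 · 2
1 · 1 · 3 · 2
1 · 2 · 0 · 1
2 · 2 · 1 · 2
1 · 0 · 2 · 1
k=13  0 · 2 · 3 · 2
1 · 1 · 3 · 2
1 · 2 · 0 · 1
2 · 2 · 1 · 2
2 · 0 · 2 · 1
k=14  0 · 2 · 3 · 2
1 · 1 · 3 · 2
1 · 2 · 0 · 1
2 · 2 · 1 · 2
3 · 0 · 2 · 1
k=15  0 · 2 · 3 · 2
1 · 1 · 3 · 2
1 · 2 · 0 · 1
3 · 2 · 1 · 2
0 · 1 · 2 · 1
k=16  0 · 2 · 3 · 2
1 · 1 · 3 · 2
1 · 2 · 0 · 1
3 · 2 · 1 · 2
1 · 1 · 2 · 1
k=17  0 · 2 · 3 · 2
1 · 1 · 3 · 2
1 · 2 · 0 · 1
3 · 2 · 1 · 2
2 · 1 · 2 · 1
k=18  0 · 2 · 3 · 2
1 · 1 · 3 · 2
1 · 2 · 0 · 1
3 · 2 · 1 · 2
3 · 1 · 2 · 1

33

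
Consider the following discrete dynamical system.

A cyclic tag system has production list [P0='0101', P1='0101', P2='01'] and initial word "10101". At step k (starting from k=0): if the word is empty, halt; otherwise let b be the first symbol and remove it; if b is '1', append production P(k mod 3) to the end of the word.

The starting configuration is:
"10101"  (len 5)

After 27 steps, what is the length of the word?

t=0: "10101"  (len 5)
t=1: "01010101"  (len 8)
t=2: "1010101"  (len 7)
t=3: "01010101"  (len 8)
t=4: "1010101"  (len 7)
t=5: "0101010101"  (len 10)
t=6: "101010101"  (len 9)
t=7: "010101010101"  (len 12)
t=8: "10101010101"  (len 11)
t=9: "010101010101"  (len 12)
t=10: "10101010101"  (len 11)
t=11: "01010101010101"  (len 14)
t=12: "1010101010101"  (len 13)
t=13: "0101010101010101"  (len 16)
t=14: "101010101010101"  (len 15)
t=15: "0101010101010101"  (len 16)
t=16: "101010101010101"  (len 15)
t=17: "010101010101010101"  (len 18)
t=18: "10101010101010101"  (len 17)
t=19: "01010101010101010101"  (len 20)
t=20: "1010101010101010101"  (len 19)
t=21: "01010101010101010101"  (len 20)
t=22: "1010101010101010101"  (len 19)
t=23: "0101010101010101010101"  (len 22)
t=24: "101010101010101010101"  (len 21)
t=25: "010101010101010101010101"  (len 24)
t=26: "10101010101010101010101"  (len 23)
t=27: "010101010101010101010101"  (len 24)

24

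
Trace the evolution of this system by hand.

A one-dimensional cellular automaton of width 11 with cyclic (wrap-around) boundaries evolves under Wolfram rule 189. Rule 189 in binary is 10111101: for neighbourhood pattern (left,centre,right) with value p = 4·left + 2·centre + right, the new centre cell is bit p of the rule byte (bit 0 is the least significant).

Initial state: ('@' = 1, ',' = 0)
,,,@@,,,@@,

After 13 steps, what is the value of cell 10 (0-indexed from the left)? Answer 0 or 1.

1

gen 0: ,,,@@,,,@@,
gen 1: @@,@,@@,@,@
gen 2: @,@@@@,@@@@
gen 3: ,@@@@,@@@@@
gen 4: @@@@,@@@@@,
gen 5: @@@,@@@@@,@
gen 6: @@,@@@@@,@@
gen 7: @,@@@@@,@@@
gen 8: ,@@@@@,@@@@
gen 9: @@@@@,@@@@,
gen 10: @@@@,@@@@,@
gen 11: @@@,@@@@,@@
gen 12: @@,@@@@,@@@
gen 13: @,@@@@,@@@@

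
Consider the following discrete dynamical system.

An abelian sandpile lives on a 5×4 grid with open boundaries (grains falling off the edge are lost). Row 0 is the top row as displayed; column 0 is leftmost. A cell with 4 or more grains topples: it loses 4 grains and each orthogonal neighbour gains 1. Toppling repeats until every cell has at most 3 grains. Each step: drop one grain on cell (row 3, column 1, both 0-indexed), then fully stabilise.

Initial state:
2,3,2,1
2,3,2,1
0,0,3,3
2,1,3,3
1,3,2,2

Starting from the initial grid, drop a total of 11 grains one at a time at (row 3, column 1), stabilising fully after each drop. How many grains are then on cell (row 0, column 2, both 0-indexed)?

0

gen 0: 2,3,2,1
2,3,2,1
0,0,3,3
2,1,3,3
1,3,2,2
gen 1: 2,3,2,1
2,3,2,1
0,0,3,3
2,2,3,3
1,3,2,2
gen 2: 2,3,2,1
2,3,2,1
0,0,3,3
2,3,3,3
1,3,2,2
gen 3: 2,3,2,1
2,3,3,2
0,2,1,1
3,2,3,2
2,1,1,0
gen 4: 2,3,2,1
2,3,3,2
0,2,1,1
3,3,3,2
2,1,1,0
gen 5: 2,3,2,1
2,3,3,2
1,3,2,1
0,2,0,3
3,2,2,0
gen 6: 2,3,2,1
2,3,3,2
1,3,2,1
0,3,0,3
3,2,2,0
gen 7: 3,1,0,2
3,2,2,3
2,2,0,2
1,1,2,3
3,3,2,0
gen 8: 3,1,0,2
3,2,2,3
2,2,0,2
1,2,2,3
3,3,2,0
gen 9: 3,1,0,2
3,2,2,3
2,2,0,2
1,3,2,3
3,3,2,0
gen 10: 3,1,0,2
3,2,2,3
2,3,0,2
3,1,3,3
0,1,3,0
gen 11: 3,1,0,2
3,2,2,3
2,3,0,2
3,2,3,3
0,1,3,0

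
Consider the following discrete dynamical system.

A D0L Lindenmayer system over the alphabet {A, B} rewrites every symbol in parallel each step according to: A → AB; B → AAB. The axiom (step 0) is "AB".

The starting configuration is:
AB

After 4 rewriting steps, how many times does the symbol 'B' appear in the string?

29

0) AB
1) ABAAB
2) ABAABABABAAB
3) ABAABABABAABABAABABAABABABAAB
4) ABAABABABAABABAABABAABABABAABABAABABABAABABAABABABAABABAABABAABABABAAB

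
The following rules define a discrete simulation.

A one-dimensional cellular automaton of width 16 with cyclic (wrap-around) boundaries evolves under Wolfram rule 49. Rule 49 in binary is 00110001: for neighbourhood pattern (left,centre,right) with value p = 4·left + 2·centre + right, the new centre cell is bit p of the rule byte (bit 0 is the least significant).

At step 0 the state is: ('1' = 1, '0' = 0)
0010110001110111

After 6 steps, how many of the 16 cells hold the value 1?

7

0) 0010110001110111
1) 1001001100001000
2) 0100100011100110
3) 0010011000010001
4) 1001000111001100
5) 0100110000100010
6) 0010001110011001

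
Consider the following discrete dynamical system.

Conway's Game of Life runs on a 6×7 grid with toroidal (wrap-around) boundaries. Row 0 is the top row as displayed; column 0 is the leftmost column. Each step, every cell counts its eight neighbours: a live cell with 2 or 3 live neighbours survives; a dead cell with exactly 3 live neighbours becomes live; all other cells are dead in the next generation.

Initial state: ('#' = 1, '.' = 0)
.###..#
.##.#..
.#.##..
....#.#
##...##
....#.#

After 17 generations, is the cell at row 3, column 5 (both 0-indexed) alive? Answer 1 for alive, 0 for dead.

0

t=0: .###..#
.##.#..
.#.##..
....#.#
##...##
....#.#
t=1: .#..#..
....##.
##..#..
.####.#
....#..
...##..
t=2: .......
##.###.
##....#
.##.#..
.......
...###.
t=3: ..#...#
.##.##.
......#
.##....
..#..#.
....#..
t=4: .##.#..
####.##
#..#.#.
.##....
.###...
...#.#.
t=5: .......
.....#.
...#.#.
#...#..
.#.##..
.......
t=6: .......
....#..
.....##
..#..#.
...##..
.......
t=7: .......
.....#.
....###
...#.##
...##..
.......
t=8: .......
....###
.......
...#..#
...###.
.......
t=9: .....#.
.....#.
....#.#
...#.#.
...###.
....#..
t=10: ....##.
....###
....#.#
...#..#
...#.#.
...#...
t=11: ...#..#
...#..#
#..##.#
...#..#
..##...
...#.#.
t=12: ..##.##
..##..#
#.###.#
#....##
..##...
...#...
t=13: .....##
.......
..#.#..
#....#.
..###.#
.......
t=14: .......
.....#.
.......
.##..##
...####
...##.#
t=15: ....##.
.......
.....##
#.##..#
.......
...#..#
t=16: ....##.
....#.#
#....##
#....##
#.##..#
....##.
t=17: ...#..#
#...#..
....#..
....#..
##.#...
.......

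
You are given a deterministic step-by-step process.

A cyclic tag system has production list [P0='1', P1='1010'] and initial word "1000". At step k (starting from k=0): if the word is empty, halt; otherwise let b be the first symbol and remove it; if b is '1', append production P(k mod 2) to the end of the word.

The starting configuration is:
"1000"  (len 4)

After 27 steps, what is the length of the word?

8

step 0: "1000"  (len 4)
step 1: "0001"  (len 4)
step 2: "001"  (len 3)
step 3: "01"  (len 2)
step 4: "1"  (len 1)
step 5: "1"  (len 1)
step 6: "1010"  (len 4)
step 7: "0101"  (len 4)
step 8: "101"  (len 3)
step 9: "011"  (len 3)
step 10: "11"  (len 2)
step 11: "11"  (len 2)
step 12: "11010"  (len 5)
step 13: "10101"  (len 5)
step 14: "01011010"  (len 8)
step 15: "1011010"  (len 7)
step 16: "0110101010"  (len 10)
step 17: "110101010"  (len 9)
step 18: "101010101010"  (len 12)
step 19: "010101010101"  (len 12)
step 20: "10101010101"  (len 11)
step 21: "01010101011"  (len 11)
step 22: "1010101011"  (len 10)
step 23: "0101010111"  (len 10)
step 24: "101010111"  (len 9)
step 25: "010101111"  (len 9)
step 26: "10101111"  (len 8)
step 27: "01011111"  (len 8)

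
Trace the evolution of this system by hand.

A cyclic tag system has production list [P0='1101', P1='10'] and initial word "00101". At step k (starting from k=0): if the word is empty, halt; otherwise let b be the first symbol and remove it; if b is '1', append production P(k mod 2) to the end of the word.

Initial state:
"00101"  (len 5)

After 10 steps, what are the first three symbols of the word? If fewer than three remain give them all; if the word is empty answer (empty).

0) "00101"  (len 5)
1) "0101"  (len 4)
2) "101"  (len 3)
3) "011101"  (len 6)
4) "11101"  (len 5)
5) "11011101"  (len 8)
6) "101110110"  (len 9)
7) "011101101101"  (len 12)
8) "11101101101"  (len 11)
9) "11011011011101"  (len 14)
10) "101101101110110"  (len 15)

101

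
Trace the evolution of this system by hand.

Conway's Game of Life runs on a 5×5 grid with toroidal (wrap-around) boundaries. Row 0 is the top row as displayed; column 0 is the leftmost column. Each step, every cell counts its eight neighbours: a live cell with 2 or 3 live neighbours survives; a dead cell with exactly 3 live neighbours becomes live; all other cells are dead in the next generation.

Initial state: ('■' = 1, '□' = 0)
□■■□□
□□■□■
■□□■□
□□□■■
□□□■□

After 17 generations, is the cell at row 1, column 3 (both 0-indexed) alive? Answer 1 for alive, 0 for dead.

0

[0] □■■□□
□□■□■
■□□■□
□□□■■
□□□■□
[1] □■■□□
■□■□■
■□■□□
□□■■□
□□□■■
[2] □■■□□
■□■□■
■□■□□
□■■□□
□■□□■
[3] □□■□■
■□■□■
■□■□■
□□■■□
□□□■□
[4] ■■■□■
□□■□□
■□■□□
□■■□□
□□□□■
[5] ■■■□■
□□■□■
□□■■□
■■■■□
□□□□■
[6] □■■□■
□□□□■
■□□□□
■■□□□
□□□□□
[7] ■□□■□
□■□■■
■■□□■
■■□□□
□□■□□
[8] ■■□■□
□■□■□
□□□■□
□□■□■
■□■□■
[9] □□□■□
■■□■□
□□□■■
■■■□■
□□■□□
[10] □■□■■
■□□■□
□□□□□
■■■□■
■□■□■
[11] □■□□□
■□■■□
□□■■□
□□■□■
□□□□□
[12] □■■□□
□□□■■
□□□□□
□□■□□
□□□□□
[13] □□■■□
□□■■□
□□□■□
□□□□□
□■■□□
[14] □□□□□
□□□□■
□□■■□
□□■□□
□■■■□
[15] □□■■□
□□□■□
□□■■□
□□□□□
□■■■□
[16] □■□□■
□□□□■
□□■■□
□■□□□
□■□■□
[17] □□■■■
■□■□■
□□■■□
□■□■□
□■□□□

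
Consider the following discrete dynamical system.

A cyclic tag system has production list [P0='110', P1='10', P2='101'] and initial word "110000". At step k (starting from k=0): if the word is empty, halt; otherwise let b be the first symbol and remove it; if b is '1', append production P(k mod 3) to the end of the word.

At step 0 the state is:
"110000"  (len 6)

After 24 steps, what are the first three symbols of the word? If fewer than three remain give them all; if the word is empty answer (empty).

gen 0: "110000"  (len 6)
gen 1: "10000110"  (len 8)
gen 2: "000011010"  (len 9)
gen 3: "00011010"  (len 8)
gen 4: "0011010"  (len 7)
gen 5: "011010"  (len 6)
gen 6: "11010"  (len 5)
gen 7: "1010110"  (len 7)
gen 8: "01011010"  (len 8)
gen 9: "1011010"  (len 7)
gen 10: "011010110"  (len 9)
gen 11: "11010110"  (len 8)
gen 12: "1010110101"  (len 10)
gen 13: "010110101110"  (len 12)
gen 14: "10110101110"  (len 11)
gen 15: "0110101110101"  (len 13)
gen 16: "110101110101"  (len 12)
gen 17: "1010111010110"  (len 13)
gen 18: "010111010110101"  (len 15)
gen 19: "10111010110101"  (len 14)
gen 20: "011101011010110"  (len 15)
gen 21: "11101011010110"  (len 14)
gen 22: "1101011010110110"  (len 16)
gen 23: "10101101011011010"  (len 17)
gen 24: "0101101011011010101"  (len 19)

010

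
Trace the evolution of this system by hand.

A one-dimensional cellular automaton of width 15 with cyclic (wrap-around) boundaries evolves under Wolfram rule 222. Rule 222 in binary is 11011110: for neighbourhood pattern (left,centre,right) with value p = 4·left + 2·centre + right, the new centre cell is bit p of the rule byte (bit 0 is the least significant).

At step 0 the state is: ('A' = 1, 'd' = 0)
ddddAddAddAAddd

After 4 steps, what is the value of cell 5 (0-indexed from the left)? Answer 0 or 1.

[0] ddddAddAddAAddd
[1] dddAAAAAAAAAAdd
[2] ddAAAAAAAAAAAAd
[3] dAAAAAAAAAAAAAA
[4] dAAAAAAAAAAAAAA

1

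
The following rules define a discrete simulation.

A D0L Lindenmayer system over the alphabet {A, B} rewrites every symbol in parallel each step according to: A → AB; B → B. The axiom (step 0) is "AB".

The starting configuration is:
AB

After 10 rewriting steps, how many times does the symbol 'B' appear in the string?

k=0  AB
k=1  ABB
k=2  ABBB
k=3  ABBBB
k=4  ABBBBB
k=5  ABBBBBB
k=6  ABBBBBBB
k=7  ABBBBBBBB
k=8  ABBBBBBBBB
k=9  ABBBBBBBBBB
k=10  ABBBBBBBBBBB

11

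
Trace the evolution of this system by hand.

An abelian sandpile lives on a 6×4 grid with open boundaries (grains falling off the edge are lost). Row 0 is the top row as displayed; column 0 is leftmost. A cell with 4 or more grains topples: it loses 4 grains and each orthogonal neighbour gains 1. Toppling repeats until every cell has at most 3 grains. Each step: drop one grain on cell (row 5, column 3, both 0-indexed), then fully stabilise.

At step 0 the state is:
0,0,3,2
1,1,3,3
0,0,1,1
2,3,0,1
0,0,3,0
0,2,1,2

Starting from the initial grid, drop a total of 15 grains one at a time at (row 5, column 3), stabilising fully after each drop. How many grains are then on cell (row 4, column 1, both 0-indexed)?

1

t=0: 0,0,3,2
1,1,3,3
0,0,1,1
2,3,0,1
0,0,3,0
0,2,1,2
t=1: 0,0,3,2
1,1,3,3
0,0,1,1
2,3,0,1
0,0,3,0
0,2,1,3
t=2: 0,0,3,2
1,1,3,3
0,0,1,1
2,3,0,1
0,0,3,1
0,2,2,0
t=3: 0,0,3,2
1,1,3,3
0,0,1,1
2,3,0,1
0,0,3,1
0,2,2,1
t=4: 0,0,3,2
1,1,3,3
0,0,1,1
2,3,0,1
0,0,3,1
0,2,2,2
t=5: 0,0,3,2
1,1,3,3
0,0,1,1
2,3,0,1
0,0,3,1
0,2,2,3
t=6: 0,0,3,2
1,1,3,3
0,0,1,1
2,3,0,1
0,0,3,2
0,2,3,0
t=7: 0,0,3,2
1,1,3,3
0,0,1,1
2,3,0,1
0,0,3,2
0,2,3,1
t=8: 0,0,3,2
1,1,3,3
0,0,1,1
2,3,0,1
0,0,3,2
0,2,3,2
t=9: 0,0,3,2
1,1,3,3
0,0,1,1
2,3,0,1
0,0,3,2
0,2,3,3
t=10: 0,0,3,2
1,1,3,3
0,0,1,1
2,3,1,2
0,1,1,0
0,3,1,2
t=11: 0,0,3,2
1,1,3,3
0,0,1,1
2,3,1,2
0,1,1,0
0,3,1,3
t=12: 0,0,3,2
1,1,3,3
0,0,1,1
2,3,1,2
0,1,1,1
0,3,2,0
t=13: 0,0,3,2
1,1,3,3
0,0,1,1
2,3,1,2
0,1,1,1
0,3,2,1
t=14: 0,0,3,2
1,1,3,3
0,0,1,1
2,3,1,2
0,1,1,1
0,3,2,2
t=15: 0,0,3,2
1,1,3,3
0,0,1,1
2,3,1,2
0,1,1,1
0,3,2,3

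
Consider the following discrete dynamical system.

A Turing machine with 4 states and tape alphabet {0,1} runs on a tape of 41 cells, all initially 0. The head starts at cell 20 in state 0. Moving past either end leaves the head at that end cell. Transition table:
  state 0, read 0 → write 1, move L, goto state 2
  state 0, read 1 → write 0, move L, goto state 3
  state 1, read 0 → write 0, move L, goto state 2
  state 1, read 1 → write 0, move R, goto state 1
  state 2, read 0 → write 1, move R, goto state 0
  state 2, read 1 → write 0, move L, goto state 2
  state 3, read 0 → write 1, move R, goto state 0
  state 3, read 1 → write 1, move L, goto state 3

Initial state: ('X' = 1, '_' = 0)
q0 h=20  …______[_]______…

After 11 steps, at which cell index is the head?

17

[0] q0 h=20  …______[_]______…
[1] q2 h=19  …______[_]X_____…
[2] q0 h=20  …_____X[X]______…
[3] q3 h=19  …______[X]______…
[4] q3 h=18  …______[_]X_____…
[5] q0 h=19  …_____X[X]______…
[6] q3 h=18  …______[X]______…
[7] q3 h=17  …______[_]X_____…
[8] q0 h=18  …_____X[X]______…
[9] q3 h=17  …______[X]______…
[10] q3 h=16  …______[_]X_____…
[11] q0 h=17  …_____X[X]______…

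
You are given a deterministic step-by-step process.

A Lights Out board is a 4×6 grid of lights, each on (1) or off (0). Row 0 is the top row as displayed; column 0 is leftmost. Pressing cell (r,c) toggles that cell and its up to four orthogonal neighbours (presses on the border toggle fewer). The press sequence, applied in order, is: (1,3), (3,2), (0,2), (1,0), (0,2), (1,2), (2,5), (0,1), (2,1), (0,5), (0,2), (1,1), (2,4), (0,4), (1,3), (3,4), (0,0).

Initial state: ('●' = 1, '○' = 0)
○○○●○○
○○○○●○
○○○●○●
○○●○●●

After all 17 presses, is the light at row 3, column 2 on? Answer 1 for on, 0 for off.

0

t=0: ○○○●○○
○○○○●○
○○○●○●
○○●○●●
t=1: ○○○○○○
○○●●○○
○○○○○●
○○●○●●
t=2: ○○○○○○
○○●●○○
○○●○○●
○●○●●●
t=3: ○●●●○○
○○○●○○
○○●○○●
○●○●●●
t=4: ●●●●○○
●●○●○○
●○●○○●
○●○●●●
t=5: ●○○○○○
●●●●○○
●○●○○●
○●○●●●
t=6: ●○●○○○
●○○○○○
●○○○○●
○●○●●●
t=7: ●○●○○○
●○○○○●
●○○○●○
○●○●●○
t=8: ○●○○○○
●●○○○●
●○○○●○
○●○●●○
t=9: ○●○○○○
●○○○○●
○●●○●○
○○○●●○
t=10: ○●○○●●
●○○○○○
○●●○●○
○○○●●○
t=11: ○○●●●●
●○●○○○
○●●○●○
○○○●●○
t=12: ○●●●●●
○●○○○○
○○●○●○
○○○●●○
t=13: ○●●●●●
○●○○●○
○○●●○●
○○○●○○
t=14: ○●●○○○
○●○○○○
○○●●○●
○○○●○○
t=15: ○●●●○○
○●●●●○
○○●○○●
○○○●○○
t=16: ○●●●○○
○●●●●○
○○●○●●
○○○○●●
t=17: ●○●●○○
●●●●●○
○○●○●●
○○○○●●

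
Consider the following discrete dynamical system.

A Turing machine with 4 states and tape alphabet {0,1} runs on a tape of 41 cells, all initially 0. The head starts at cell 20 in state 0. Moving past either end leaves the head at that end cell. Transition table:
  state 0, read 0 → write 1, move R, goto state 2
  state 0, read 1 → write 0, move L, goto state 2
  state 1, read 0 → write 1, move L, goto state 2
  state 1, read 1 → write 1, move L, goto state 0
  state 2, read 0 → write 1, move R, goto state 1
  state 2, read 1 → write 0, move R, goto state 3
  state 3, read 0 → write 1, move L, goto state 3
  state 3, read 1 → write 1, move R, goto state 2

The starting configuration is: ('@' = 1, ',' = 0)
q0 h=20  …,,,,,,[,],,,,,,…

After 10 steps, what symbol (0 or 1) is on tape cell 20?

1

step 0: q0 h=20  …,,,,,,[,],,,,,,…
step 1: q2 h=21  …,,,,,@[,],,,,,,…
step 2: q1 h=22  …,,,,@@[,],,,,,,…
step 3: q2 h=21  …,,,,,@[@]@,,,,,…
step 4: q3 h=22  …,,,,@,[@],,,,,,…
step 5: q2 h=23  …,,,@,@[,],,,,,,…
step 6: q1 h=24  …,,@,@@[,],,,,,,…
step 7: q2 h=23  …,,,@,@[@]@,,,,,…
step 8: q3 h=24  …,,@,@,[@],,,,,,…
step 9: q2 h=25  …,@,@,@[,],,,,,,…
step 10: q1 h=26  …@,@,@@[,],,,,,,…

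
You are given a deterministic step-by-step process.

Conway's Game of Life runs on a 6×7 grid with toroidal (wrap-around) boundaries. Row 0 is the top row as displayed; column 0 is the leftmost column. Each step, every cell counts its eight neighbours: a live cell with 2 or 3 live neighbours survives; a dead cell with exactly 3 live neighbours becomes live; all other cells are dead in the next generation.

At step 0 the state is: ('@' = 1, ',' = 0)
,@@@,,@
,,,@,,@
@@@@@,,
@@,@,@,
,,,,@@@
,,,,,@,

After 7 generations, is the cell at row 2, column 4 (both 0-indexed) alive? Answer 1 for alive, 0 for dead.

step 0: ,@@@,,@
,,,@,,@
@@@@@,,
@@,@,@,
,,,,@@@
,,,,,@,
step 1: @,@@@@@
,,,,,@@
,,,,,@,
,,,,,,,
@,,,,,,
@,@@,,,
step 2: @,@,,,,
@,,@,,,
,,,,,@@
,,,,,,,
,@,,,,,
@,@,,@,
step 3: @,@@,,,
@@,,,,,
,,,,,,@
,,,,,,,
,@,,,,,
@,@,,,@
step 4: ,,@@,,,
@@@,,,@
@,,,,,,
,,,,,,,
@@,,,,,
@,@@,,@
step 5: ,,,,,,,
@,@@,,@
@,,,,,@
@@,,,,,
@@@,,,@
@,,@,,@
step 6: ,@@@,,,
@@,,,,@
,,@,,,,
,,@,,,,
,,@,,,,
,,@,,,@
step 7: ,,,@,,@
@,,@,,,
@,@,,,,
,@@@,,,
,@@@,,,
,,,,,,,

0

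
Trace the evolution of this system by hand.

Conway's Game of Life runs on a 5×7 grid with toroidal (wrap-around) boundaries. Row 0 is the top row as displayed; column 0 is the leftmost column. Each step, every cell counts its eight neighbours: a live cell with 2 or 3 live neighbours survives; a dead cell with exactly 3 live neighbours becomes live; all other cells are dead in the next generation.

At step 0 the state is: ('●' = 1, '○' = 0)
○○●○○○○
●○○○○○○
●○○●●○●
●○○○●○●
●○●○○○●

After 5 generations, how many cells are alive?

15

gen 0: ○○●○○○○
●○○○○○○
●○○●●○●
●○○○●○●
●○●○○○●
gen 1: ●○○○○○●
●●○●○○●
○●○●●○○
○○○○●○○
●○○●○●●
gen 2: ○○●○●○○
○●○●●●●
○●○●●●○
●○●○○○●
●○○○●●○
gen 3: ●●●○○○○
●●○○○○●
○●○○○○○
●○●○○○○
●○○○●●○
gen 4: ○○●○○●○
○○○○○○●
○○●○○○●
●○○○○○●
●○●●○○○
gen 5: ○●●●○○●
○○○○○●●
○○○○○●●
●○●●○○●
●○●●○○○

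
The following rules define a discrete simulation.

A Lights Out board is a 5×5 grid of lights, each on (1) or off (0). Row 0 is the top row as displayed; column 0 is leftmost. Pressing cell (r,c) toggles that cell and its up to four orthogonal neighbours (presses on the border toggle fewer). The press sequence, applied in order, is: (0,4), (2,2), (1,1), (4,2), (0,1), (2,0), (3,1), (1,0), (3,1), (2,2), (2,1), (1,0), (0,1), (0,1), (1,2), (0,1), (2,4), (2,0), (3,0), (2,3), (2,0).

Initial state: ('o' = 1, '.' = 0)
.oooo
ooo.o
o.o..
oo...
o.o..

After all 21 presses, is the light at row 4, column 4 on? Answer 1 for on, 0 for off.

[0] .oooo
ooo.o
o.o..
oo...
o.o..
[1] .oo..
ooo..
o.o..
oo...
o.o..
[2] .oo..
oo...
oo.o.
ooo..
o.o..
[3] ..o..
..o..
o..o.
ooo..
o.o..
[4] ..o..
..o..
o..o.
oo...
oo.o.
[5] oo...
.oo..
o..o.
oo...
oo.o.
[6] oo...
ooo..
.o.o.
.o...
oo.o.
[7] oo...
ooo..
...o.
o.o..
o..o.
[8] .o...
..o..
o..o.
o.o..
o..o.
[9] .o...
..o..
oo.o.
.o...
oo.o.
[10] .o...
.....
o.o..
.oo..
oo.o.
[11] .o...
.o...
.o...
..o..
oo.o.
[12] oo...
o....
oo...
..o..
oo.o.
[13] ..o..
oo...
oo...
..o..
oo.o.
[14] oo...
o....
oo...
..o..
oo.o.
[15] ooo..
oooo.
ooo..
..o..
oo.o.
[16] .....
o.oo.
ooo..
..o..
oo.o.
[17] .....
o.ooo
ooooo
..o.o
oo.o.
[18] .....
..ooo
..ooo
o.o.o
oo.o.
[19] .....
..ooo
o.ooo
.oo.o
.o.o.
[20] .....
..o.o
o....
.oooo
.o.o.
[21] .....
o.o.o
.o...
ooooo
.o.o.

0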